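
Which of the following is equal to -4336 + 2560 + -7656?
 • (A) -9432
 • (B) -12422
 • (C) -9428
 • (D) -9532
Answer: A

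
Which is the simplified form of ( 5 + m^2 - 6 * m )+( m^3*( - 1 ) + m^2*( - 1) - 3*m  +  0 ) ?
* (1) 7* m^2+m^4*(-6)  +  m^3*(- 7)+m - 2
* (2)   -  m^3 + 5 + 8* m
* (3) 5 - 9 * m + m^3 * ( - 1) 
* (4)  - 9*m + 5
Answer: 3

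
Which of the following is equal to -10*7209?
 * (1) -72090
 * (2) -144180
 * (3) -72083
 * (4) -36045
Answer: 1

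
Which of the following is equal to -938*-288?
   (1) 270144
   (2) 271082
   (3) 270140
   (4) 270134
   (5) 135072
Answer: 1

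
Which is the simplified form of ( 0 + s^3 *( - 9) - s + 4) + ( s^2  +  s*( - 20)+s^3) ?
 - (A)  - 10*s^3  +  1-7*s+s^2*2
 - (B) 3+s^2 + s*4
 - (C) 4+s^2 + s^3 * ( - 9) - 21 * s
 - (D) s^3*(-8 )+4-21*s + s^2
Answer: D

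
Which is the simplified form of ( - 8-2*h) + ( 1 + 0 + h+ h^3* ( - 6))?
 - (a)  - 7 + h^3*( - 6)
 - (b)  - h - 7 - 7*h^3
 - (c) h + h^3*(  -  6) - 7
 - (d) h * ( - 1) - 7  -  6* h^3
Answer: d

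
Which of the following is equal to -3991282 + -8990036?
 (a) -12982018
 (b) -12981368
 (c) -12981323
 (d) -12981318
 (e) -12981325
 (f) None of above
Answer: d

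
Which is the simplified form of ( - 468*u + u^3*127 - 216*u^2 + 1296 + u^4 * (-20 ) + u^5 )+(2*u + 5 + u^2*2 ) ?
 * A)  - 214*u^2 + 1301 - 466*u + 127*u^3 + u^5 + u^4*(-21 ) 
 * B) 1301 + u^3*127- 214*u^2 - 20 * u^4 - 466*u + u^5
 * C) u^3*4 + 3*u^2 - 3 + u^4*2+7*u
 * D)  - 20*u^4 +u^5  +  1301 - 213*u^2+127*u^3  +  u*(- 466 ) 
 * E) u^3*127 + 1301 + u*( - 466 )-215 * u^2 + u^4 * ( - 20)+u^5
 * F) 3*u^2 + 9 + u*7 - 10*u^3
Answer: B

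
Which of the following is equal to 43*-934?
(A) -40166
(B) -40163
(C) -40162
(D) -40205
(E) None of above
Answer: C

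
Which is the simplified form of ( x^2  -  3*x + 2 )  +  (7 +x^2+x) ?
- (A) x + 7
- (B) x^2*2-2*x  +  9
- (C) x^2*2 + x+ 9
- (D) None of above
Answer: B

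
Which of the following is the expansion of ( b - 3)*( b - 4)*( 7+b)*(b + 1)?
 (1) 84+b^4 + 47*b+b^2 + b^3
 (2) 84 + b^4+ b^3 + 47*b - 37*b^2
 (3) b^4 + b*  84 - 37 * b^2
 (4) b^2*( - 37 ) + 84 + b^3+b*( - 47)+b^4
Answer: 2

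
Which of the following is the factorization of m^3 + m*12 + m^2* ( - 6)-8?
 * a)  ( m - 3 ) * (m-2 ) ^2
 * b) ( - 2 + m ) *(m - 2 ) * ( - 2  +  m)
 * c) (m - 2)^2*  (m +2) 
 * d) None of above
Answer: b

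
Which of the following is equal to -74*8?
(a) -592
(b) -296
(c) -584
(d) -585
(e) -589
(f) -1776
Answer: a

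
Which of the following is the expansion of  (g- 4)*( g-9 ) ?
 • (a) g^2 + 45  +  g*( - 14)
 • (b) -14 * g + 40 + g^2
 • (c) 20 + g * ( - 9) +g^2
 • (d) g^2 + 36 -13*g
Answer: d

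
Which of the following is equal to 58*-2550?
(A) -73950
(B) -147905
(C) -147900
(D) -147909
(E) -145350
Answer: C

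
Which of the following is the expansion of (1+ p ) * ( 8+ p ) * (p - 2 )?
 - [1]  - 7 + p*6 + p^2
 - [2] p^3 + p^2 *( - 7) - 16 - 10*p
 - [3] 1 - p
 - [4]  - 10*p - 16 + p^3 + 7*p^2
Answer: 4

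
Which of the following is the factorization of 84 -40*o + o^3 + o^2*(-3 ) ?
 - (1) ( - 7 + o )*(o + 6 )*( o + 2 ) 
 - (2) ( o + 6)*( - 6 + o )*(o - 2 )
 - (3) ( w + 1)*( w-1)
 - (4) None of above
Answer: 4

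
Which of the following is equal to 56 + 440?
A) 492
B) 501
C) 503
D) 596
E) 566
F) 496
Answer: F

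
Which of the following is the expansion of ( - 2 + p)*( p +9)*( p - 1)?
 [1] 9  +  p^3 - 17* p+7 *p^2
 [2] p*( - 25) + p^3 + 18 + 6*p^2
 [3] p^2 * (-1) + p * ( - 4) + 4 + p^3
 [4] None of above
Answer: 2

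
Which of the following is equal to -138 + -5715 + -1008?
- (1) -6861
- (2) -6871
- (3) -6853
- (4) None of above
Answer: 1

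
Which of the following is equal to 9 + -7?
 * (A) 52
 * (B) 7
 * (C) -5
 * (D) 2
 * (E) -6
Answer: D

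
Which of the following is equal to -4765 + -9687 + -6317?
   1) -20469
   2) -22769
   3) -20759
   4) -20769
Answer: 4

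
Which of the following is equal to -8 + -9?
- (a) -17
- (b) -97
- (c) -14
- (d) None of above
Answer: a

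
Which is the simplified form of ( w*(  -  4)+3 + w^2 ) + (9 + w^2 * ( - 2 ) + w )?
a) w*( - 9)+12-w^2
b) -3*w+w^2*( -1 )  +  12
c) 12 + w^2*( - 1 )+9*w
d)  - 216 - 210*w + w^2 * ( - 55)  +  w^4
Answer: b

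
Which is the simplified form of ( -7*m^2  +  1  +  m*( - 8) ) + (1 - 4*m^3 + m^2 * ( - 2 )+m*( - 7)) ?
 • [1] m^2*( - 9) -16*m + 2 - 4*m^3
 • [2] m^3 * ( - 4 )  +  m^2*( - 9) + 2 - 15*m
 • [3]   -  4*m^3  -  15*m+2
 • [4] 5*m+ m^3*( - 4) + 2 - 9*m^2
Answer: 2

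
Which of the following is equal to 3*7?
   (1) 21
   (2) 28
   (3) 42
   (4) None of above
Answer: 1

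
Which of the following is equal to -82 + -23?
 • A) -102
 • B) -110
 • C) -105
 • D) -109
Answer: C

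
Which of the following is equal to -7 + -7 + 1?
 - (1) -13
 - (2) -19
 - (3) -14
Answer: 1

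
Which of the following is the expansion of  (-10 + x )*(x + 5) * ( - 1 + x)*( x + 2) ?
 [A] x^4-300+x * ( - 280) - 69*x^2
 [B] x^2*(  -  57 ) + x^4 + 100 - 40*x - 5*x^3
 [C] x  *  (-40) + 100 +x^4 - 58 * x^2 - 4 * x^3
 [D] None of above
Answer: D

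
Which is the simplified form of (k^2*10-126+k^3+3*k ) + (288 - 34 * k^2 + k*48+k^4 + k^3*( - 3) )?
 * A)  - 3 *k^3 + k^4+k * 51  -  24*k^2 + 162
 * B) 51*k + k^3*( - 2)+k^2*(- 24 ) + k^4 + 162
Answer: B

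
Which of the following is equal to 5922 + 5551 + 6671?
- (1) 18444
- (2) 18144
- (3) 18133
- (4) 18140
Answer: 2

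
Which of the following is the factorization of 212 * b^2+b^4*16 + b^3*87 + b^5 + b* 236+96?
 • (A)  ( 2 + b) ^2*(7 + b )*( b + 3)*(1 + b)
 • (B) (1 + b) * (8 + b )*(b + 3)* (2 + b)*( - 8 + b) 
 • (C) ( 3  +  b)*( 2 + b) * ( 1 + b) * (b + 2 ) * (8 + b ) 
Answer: C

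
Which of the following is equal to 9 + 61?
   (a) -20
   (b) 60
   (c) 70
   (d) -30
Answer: c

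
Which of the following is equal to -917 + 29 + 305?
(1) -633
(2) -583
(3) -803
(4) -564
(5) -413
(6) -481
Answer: 2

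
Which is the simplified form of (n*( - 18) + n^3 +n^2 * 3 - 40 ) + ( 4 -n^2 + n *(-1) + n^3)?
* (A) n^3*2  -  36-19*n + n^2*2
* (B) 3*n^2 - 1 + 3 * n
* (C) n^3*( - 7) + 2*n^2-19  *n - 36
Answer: A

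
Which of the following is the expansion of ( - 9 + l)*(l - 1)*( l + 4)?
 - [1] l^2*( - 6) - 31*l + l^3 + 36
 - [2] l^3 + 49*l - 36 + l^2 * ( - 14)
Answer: 1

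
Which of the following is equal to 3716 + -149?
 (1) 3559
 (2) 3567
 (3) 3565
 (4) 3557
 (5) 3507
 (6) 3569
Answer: 2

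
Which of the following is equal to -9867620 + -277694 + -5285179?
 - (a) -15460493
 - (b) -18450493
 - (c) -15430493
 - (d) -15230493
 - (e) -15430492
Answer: c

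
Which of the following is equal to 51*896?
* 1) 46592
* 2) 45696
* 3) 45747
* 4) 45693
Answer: 2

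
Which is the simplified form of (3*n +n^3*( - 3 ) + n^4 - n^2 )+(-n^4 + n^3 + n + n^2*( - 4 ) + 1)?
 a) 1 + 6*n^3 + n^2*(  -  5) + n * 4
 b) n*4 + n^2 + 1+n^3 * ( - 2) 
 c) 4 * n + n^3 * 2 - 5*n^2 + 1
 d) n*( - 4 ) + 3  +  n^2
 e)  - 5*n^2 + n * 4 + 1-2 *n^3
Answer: e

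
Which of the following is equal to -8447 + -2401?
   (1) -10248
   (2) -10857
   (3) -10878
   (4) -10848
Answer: 4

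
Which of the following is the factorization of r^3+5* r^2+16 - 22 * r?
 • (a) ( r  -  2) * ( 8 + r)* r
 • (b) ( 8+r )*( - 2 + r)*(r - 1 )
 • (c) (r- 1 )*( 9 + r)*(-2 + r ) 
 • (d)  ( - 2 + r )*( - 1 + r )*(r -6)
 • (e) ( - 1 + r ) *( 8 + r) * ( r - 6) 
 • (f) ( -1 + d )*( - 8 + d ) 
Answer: b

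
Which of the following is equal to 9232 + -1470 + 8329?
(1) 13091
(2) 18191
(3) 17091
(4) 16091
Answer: 4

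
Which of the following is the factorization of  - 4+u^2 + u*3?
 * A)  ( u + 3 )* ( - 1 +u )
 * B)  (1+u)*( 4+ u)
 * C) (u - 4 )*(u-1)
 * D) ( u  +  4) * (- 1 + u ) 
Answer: D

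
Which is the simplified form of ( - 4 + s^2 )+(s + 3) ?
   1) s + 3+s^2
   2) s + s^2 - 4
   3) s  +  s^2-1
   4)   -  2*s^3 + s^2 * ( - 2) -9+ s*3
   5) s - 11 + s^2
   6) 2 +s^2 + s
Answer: 3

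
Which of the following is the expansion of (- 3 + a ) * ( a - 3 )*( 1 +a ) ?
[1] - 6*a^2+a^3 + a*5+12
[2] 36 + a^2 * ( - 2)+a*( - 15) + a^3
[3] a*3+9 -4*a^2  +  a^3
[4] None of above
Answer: 4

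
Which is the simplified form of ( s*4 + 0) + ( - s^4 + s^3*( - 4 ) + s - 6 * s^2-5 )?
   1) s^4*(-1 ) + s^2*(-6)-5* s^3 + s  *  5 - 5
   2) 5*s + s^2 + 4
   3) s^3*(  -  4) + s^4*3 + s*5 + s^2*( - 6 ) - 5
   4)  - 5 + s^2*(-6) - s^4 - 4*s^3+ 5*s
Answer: 4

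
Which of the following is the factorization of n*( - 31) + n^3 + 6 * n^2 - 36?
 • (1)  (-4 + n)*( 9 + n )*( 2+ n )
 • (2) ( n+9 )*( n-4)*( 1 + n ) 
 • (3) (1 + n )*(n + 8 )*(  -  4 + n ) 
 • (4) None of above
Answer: 2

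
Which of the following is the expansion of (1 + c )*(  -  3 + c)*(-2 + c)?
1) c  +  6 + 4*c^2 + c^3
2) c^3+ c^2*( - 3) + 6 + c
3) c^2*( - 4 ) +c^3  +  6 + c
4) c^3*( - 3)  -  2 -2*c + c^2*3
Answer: 3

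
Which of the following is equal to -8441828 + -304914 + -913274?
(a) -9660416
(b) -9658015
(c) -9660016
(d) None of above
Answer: c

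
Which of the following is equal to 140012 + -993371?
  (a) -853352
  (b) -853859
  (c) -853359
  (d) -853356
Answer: c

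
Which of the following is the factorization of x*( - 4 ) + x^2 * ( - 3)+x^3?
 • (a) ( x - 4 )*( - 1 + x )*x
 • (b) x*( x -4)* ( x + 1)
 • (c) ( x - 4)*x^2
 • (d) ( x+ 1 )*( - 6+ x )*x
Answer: b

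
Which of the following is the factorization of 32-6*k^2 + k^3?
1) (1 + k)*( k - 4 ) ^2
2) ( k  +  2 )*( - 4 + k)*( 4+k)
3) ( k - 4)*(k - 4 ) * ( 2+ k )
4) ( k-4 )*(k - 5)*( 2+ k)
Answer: 3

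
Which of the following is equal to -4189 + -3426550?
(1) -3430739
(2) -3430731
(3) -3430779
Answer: 1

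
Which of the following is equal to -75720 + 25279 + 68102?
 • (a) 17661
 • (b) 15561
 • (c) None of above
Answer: a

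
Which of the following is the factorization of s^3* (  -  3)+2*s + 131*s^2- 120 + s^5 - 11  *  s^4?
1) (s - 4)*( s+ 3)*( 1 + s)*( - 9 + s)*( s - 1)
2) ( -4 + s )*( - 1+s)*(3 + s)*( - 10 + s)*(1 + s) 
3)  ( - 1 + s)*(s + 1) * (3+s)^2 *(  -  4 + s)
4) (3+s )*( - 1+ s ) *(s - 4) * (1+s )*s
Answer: 2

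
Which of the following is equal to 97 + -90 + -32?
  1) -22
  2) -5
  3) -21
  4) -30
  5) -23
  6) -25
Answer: 6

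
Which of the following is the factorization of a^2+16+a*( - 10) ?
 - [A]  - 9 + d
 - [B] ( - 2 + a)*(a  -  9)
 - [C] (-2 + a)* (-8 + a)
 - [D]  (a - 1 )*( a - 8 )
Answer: C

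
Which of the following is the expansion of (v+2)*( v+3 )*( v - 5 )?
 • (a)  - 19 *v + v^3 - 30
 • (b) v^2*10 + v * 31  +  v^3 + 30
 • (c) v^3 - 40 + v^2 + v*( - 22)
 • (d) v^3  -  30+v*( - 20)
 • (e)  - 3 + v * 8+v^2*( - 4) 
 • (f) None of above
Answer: a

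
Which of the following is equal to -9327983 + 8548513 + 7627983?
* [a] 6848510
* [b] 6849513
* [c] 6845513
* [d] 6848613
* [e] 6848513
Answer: e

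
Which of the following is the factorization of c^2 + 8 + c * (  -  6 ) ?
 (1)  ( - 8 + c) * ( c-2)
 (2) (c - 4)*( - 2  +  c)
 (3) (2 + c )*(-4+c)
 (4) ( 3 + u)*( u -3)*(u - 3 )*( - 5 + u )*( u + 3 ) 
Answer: 2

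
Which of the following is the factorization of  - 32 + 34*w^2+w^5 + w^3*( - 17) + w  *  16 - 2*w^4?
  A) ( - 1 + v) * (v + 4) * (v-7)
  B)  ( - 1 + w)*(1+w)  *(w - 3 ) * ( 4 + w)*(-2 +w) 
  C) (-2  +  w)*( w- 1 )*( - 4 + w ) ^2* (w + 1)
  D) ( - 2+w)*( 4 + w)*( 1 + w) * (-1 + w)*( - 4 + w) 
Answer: D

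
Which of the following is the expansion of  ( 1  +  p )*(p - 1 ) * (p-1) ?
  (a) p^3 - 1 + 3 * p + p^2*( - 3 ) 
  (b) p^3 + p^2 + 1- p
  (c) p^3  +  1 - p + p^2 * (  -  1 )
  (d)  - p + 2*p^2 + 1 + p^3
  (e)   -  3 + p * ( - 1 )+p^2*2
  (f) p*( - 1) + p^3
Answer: c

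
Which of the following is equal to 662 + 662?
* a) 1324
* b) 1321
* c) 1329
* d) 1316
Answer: a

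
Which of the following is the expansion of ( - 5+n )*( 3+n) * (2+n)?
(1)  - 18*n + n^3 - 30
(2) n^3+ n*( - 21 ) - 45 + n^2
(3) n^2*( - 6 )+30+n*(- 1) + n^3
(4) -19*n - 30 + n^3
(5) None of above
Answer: 4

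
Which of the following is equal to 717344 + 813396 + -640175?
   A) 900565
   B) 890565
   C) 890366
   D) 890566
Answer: B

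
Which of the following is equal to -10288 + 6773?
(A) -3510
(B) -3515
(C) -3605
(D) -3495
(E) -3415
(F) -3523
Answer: B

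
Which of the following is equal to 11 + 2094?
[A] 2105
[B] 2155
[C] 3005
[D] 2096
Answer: A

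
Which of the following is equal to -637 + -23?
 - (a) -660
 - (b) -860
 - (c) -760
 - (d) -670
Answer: a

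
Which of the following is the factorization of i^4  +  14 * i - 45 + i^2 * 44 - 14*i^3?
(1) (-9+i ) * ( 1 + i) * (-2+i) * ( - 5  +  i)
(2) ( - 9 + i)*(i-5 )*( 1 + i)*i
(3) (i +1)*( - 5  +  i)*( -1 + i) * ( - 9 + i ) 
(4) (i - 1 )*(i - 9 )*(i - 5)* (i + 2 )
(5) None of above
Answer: 3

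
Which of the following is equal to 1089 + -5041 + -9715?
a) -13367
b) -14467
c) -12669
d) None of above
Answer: d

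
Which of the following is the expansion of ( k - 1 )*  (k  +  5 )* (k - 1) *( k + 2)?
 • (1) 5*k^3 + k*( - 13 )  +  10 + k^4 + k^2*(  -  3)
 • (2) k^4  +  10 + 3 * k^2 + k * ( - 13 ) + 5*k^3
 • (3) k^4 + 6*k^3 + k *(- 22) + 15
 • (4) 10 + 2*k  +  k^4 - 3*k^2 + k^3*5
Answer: 1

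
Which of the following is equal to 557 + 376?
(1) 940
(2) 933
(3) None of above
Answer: 2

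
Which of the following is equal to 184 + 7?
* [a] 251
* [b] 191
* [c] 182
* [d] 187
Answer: b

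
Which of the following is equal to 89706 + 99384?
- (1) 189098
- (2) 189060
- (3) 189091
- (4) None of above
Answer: 4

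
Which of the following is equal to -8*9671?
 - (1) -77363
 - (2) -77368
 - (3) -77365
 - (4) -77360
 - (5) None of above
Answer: 2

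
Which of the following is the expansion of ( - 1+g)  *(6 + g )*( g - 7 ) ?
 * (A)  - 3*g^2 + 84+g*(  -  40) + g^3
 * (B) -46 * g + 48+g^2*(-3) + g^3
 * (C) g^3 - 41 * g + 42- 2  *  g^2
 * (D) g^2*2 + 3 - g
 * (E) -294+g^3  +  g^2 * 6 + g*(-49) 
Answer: C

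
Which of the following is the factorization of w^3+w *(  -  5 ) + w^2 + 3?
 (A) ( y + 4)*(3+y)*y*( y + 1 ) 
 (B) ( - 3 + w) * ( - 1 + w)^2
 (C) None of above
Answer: C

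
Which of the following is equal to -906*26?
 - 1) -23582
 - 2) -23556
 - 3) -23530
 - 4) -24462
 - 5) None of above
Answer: 2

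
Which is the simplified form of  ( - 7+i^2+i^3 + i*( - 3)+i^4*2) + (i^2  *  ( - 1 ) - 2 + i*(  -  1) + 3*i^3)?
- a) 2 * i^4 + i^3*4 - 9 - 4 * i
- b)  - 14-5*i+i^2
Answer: a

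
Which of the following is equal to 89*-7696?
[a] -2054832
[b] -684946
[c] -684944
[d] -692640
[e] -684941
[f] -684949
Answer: c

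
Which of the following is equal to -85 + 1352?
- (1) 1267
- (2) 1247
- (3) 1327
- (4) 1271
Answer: 1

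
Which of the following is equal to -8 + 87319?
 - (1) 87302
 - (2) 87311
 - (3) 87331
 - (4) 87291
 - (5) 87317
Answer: 2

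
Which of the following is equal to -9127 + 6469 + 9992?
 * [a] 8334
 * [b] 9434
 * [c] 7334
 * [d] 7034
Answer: c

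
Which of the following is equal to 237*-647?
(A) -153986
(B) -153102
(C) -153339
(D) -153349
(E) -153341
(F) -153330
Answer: C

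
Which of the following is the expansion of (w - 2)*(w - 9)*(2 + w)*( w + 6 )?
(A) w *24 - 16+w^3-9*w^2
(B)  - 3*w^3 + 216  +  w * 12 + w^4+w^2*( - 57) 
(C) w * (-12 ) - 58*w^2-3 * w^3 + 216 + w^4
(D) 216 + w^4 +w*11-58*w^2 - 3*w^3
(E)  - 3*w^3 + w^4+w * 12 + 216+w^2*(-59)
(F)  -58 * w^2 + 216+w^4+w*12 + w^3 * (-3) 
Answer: F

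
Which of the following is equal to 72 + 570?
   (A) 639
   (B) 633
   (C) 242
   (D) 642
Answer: D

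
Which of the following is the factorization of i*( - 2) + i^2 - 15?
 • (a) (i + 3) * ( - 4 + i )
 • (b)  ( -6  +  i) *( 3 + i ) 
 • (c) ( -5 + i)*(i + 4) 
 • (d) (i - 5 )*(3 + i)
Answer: d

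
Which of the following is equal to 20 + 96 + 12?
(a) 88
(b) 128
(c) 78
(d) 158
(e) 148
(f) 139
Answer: b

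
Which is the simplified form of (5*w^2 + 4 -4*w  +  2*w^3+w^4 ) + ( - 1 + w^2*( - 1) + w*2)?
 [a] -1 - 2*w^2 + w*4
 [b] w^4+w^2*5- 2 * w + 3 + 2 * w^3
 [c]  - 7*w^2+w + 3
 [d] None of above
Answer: d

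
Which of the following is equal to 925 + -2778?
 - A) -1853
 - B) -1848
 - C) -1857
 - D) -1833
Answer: A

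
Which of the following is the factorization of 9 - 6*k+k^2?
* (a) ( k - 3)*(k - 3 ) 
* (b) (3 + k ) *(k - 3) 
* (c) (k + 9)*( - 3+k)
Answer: a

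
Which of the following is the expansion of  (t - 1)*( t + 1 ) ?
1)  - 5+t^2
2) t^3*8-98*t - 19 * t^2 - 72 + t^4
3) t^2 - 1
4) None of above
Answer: 3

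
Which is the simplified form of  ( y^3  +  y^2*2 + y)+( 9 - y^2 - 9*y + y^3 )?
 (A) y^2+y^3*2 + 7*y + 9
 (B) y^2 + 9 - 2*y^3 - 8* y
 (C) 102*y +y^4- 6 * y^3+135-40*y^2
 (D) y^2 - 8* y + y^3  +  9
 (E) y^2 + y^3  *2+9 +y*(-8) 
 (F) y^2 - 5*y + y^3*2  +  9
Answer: E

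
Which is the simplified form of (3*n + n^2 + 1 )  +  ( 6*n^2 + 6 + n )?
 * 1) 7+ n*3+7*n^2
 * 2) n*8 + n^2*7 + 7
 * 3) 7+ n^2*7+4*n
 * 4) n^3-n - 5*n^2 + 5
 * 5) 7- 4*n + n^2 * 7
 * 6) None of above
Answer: 3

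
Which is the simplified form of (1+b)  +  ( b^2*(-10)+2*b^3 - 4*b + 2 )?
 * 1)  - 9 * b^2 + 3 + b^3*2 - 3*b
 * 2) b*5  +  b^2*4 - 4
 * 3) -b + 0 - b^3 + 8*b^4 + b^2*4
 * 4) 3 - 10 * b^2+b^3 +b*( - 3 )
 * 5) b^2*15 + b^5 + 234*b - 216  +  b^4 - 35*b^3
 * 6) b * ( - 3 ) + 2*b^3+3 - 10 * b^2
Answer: 6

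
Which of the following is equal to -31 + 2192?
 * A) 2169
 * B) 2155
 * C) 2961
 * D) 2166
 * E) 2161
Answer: E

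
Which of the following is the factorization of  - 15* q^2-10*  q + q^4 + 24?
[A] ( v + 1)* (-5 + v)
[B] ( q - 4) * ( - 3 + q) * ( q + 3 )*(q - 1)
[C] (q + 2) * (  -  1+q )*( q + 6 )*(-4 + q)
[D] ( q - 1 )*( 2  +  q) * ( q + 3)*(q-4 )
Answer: D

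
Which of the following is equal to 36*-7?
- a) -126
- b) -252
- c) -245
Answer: b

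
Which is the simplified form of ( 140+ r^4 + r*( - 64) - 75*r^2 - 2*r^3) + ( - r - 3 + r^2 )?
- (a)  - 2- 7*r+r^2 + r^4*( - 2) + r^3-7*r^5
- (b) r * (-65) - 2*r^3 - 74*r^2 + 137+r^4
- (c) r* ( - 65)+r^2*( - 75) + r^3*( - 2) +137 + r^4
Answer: b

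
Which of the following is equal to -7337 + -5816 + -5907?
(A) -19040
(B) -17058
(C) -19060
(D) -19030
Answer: C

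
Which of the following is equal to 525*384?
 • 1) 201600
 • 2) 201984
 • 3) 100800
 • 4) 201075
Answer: 1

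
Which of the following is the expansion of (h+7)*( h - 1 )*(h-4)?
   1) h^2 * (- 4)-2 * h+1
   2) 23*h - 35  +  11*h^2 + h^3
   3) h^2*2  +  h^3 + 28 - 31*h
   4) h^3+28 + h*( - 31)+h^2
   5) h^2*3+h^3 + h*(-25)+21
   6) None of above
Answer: 3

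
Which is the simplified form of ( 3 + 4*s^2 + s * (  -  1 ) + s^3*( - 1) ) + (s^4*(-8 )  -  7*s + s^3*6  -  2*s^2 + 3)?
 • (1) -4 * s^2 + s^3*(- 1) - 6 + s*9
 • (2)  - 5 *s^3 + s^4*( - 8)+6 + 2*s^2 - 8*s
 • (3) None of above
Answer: 3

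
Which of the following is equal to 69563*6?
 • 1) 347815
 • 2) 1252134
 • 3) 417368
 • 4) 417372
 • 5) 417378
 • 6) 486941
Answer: 5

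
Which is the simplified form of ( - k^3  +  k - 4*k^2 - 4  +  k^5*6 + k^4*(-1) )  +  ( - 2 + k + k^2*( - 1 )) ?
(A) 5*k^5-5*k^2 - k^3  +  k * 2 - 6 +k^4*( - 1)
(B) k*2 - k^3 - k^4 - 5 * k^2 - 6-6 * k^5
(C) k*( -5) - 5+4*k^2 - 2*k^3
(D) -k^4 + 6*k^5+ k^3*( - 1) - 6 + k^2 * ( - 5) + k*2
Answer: D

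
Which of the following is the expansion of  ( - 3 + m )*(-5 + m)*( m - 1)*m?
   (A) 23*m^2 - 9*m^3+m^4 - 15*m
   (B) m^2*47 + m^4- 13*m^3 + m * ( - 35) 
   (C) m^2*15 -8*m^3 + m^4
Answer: A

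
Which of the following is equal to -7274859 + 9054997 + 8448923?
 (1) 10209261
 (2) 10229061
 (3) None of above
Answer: 2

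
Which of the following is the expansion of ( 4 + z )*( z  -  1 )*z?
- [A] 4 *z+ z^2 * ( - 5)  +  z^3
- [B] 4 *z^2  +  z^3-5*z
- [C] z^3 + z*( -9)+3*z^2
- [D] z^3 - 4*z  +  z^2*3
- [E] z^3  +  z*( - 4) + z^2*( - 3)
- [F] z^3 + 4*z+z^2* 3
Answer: D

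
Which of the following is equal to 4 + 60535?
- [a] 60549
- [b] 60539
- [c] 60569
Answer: b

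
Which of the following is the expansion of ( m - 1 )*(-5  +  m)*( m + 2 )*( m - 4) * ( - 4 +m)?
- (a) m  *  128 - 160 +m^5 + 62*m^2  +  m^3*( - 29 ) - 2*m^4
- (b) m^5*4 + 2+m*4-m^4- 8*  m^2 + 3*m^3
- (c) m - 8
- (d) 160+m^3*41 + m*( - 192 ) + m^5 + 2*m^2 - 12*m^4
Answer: d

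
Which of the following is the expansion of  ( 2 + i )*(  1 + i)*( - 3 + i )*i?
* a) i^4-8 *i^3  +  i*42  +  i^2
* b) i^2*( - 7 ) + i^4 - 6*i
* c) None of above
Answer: b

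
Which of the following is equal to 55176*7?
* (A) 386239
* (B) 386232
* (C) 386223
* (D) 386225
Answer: B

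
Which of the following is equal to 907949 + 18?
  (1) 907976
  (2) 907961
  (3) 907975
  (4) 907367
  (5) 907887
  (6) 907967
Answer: 6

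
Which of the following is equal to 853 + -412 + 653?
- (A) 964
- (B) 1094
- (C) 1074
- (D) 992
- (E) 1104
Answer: B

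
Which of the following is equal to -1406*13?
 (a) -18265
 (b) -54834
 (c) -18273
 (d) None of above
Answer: d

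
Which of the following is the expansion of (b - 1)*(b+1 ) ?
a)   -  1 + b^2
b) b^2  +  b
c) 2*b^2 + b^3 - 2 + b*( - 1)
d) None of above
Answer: a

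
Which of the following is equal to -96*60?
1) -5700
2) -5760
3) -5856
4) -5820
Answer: 2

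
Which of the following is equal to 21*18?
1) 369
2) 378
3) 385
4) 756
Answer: 2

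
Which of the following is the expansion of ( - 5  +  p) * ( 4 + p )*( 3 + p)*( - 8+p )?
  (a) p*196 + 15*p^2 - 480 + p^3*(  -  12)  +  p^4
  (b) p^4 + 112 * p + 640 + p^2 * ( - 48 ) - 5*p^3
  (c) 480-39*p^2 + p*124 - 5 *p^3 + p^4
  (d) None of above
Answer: d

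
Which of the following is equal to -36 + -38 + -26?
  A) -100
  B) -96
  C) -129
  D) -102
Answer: A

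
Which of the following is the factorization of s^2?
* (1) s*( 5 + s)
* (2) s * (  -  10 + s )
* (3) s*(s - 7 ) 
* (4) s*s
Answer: 4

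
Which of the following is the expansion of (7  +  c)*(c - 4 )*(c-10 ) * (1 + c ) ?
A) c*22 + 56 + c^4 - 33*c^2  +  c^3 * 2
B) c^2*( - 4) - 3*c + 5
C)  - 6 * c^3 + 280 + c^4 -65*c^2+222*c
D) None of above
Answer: C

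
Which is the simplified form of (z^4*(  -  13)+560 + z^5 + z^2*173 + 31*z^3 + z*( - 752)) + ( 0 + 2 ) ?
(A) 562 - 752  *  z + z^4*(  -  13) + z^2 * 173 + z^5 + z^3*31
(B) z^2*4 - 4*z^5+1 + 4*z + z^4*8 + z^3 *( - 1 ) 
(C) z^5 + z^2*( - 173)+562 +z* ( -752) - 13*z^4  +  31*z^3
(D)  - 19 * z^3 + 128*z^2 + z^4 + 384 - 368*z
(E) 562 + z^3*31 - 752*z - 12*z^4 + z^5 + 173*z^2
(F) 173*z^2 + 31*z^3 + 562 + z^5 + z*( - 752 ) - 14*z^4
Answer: A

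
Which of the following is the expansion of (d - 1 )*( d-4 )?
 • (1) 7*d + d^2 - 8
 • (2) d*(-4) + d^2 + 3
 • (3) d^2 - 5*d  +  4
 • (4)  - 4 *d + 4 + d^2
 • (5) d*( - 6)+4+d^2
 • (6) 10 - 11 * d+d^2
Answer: 3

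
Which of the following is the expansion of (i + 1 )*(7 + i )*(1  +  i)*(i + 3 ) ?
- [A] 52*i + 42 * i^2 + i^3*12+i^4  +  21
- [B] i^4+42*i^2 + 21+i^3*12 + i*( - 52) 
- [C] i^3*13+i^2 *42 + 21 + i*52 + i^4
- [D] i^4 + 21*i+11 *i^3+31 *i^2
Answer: A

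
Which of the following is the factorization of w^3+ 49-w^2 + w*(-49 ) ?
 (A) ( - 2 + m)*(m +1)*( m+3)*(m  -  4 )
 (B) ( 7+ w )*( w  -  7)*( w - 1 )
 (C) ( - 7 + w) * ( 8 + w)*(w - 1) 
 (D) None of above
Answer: B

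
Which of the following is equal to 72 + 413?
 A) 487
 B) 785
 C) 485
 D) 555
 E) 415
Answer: C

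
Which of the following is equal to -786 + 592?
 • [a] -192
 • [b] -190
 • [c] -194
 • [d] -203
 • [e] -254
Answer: c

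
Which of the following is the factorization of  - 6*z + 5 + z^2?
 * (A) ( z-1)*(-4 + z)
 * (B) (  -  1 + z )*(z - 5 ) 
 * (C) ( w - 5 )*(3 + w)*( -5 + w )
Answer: B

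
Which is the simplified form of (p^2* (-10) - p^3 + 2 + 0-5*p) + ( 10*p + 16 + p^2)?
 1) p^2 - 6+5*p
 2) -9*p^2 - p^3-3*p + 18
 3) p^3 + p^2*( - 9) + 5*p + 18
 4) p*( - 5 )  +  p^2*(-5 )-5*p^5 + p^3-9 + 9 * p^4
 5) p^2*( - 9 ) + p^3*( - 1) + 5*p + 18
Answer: 5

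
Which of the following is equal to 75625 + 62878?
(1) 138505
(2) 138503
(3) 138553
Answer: 2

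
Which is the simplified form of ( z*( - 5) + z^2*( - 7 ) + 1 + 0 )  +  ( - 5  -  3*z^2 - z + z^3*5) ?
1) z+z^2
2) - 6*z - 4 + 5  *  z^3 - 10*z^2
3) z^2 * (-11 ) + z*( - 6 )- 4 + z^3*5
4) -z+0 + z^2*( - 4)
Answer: 2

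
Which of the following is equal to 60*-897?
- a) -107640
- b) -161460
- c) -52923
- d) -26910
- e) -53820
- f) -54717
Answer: e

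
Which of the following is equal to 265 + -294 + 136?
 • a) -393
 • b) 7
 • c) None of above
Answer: c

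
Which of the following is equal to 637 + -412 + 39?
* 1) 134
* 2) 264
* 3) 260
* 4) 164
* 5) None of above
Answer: 2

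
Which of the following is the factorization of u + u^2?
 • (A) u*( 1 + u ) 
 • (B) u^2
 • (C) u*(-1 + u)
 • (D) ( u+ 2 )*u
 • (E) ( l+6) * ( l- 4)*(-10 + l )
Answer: A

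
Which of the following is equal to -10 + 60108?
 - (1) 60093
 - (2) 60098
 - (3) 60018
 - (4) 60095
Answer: 2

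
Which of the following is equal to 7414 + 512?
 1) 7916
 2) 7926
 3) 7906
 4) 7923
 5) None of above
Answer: 2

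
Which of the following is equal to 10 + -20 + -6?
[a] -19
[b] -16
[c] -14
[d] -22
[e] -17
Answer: b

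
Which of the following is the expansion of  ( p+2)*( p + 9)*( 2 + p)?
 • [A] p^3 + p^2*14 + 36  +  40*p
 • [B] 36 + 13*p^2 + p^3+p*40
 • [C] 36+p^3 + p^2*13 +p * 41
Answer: B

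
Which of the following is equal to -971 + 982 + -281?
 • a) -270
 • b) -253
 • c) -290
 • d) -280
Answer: a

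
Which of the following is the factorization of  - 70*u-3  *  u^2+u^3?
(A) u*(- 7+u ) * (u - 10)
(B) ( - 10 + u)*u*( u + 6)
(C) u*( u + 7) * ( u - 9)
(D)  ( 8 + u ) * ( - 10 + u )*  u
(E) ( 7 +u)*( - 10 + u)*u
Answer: E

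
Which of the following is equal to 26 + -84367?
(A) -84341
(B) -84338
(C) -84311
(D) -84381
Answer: A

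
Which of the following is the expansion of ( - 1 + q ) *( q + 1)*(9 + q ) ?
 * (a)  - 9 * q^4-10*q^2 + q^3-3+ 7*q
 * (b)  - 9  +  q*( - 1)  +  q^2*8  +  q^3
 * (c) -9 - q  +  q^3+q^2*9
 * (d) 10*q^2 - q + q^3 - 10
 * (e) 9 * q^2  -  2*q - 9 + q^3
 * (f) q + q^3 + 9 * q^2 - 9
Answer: c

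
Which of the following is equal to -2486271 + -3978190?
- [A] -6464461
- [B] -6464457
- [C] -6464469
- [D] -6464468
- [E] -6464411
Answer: A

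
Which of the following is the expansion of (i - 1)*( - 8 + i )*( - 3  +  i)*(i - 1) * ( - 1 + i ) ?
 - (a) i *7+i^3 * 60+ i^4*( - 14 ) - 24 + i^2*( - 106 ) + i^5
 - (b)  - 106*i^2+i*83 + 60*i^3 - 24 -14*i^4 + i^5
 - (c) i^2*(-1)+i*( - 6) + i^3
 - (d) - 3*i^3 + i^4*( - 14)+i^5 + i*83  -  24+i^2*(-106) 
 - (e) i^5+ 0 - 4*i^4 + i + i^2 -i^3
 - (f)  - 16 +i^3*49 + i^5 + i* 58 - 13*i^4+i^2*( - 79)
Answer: b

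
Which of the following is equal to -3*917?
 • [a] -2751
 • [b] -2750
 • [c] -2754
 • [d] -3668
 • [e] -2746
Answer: a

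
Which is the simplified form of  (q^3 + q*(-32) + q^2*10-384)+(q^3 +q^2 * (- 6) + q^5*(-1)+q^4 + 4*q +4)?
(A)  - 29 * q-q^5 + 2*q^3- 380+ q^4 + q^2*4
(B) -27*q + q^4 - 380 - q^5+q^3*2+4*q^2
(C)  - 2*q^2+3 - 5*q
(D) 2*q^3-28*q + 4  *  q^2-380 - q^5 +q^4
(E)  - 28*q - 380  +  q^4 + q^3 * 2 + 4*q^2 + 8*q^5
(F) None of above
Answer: D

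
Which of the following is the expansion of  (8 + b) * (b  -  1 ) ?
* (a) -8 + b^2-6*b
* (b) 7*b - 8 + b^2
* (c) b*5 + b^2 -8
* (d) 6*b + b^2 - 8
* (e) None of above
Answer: b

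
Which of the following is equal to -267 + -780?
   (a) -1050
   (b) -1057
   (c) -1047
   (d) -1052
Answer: c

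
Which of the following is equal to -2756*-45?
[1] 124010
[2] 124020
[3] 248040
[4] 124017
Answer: 2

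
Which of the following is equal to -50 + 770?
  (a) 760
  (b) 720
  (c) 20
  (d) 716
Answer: b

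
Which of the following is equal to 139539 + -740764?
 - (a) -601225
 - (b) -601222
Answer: a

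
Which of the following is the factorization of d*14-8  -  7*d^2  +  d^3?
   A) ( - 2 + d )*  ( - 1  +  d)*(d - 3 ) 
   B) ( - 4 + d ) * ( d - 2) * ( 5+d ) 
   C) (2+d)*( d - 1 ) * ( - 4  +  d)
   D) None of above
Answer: D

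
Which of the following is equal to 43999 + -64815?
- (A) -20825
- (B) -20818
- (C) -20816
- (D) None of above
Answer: C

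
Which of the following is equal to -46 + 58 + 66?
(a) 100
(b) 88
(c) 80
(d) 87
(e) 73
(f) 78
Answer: f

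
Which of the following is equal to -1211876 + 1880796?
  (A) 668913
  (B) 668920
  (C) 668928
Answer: B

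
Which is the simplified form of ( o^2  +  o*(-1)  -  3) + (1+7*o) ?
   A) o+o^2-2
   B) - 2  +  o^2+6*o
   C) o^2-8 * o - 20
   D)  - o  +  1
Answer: B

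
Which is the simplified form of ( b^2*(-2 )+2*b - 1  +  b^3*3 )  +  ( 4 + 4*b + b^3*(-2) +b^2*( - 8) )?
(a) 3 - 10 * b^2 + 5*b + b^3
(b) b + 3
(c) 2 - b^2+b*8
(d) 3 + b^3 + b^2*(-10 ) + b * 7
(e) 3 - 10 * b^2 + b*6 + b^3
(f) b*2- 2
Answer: e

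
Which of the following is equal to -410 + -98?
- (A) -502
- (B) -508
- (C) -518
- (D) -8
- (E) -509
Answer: B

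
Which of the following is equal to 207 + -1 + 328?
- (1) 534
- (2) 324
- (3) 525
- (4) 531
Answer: 1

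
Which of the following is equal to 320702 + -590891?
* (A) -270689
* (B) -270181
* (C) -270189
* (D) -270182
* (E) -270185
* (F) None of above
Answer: C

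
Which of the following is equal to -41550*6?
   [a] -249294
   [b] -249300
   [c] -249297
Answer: b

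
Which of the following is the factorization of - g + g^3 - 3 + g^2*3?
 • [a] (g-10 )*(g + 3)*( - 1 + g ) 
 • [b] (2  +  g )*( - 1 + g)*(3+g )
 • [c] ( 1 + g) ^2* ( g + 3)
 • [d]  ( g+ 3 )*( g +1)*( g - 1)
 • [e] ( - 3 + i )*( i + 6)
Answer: d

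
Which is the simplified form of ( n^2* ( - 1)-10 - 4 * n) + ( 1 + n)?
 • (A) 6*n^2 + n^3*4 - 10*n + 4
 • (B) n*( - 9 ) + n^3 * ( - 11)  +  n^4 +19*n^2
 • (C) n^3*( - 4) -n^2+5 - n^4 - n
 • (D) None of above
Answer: D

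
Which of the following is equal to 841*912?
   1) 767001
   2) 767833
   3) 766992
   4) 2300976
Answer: 3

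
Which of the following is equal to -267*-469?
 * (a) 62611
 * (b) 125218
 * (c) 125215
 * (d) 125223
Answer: d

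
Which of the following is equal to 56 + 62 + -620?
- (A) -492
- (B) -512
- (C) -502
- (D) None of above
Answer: C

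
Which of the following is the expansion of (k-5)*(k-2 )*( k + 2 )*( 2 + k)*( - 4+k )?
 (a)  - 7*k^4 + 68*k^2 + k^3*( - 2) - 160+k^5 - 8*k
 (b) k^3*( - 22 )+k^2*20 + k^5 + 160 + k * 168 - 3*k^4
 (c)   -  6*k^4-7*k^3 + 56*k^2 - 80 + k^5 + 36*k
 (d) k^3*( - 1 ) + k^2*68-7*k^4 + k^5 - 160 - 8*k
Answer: a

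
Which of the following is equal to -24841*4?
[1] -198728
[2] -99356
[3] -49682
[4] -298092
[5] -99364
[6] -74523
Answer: 5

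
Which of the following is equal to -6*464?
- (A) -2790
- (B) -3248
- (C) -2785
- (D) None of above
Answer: D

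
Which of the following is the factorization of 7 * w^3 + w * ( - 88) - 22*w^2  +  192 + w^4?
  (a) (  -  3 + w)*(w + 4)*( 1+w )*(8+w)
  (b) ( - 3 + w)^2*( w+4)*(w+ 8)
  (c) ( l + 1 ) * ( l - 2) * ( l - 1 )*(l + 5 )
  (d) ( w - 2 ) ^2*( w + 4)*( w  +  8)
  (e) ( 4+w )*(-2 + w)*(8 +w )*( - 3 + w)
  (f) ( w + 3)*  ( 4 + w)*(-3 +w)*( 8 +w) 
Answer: e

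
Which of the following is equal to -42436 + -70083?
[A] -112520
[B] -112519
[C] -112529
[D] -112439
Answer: B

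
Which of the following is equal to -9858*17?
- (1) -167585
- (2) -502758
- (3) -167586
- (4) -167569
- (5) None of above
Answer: 3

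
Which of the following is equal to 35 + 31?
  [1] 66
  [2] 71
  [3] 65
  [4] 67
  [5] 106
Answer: 1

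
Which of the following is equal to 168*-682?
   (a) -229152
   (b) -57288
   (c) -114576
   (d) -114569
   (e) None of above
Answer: c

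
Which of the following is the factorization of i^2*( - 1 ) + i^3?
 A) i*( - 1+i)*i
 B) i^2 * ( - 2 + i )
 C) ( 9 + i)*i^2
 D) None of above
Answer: A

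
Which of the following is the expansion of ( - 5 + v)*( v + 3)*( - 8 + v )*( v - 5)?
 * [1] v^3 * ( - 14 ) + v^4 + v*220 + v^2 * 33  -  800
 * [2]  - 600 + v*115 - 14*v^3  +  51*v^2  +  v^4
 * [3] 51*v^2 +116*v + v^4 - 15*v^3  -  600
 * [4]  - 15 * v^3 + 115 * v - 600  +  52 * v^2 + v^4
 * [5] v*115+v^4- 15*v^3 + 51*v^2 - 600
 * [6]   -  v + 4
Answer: 5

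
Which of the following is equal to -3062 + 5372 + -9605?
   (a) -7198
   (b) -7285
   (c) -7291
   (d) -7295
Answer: d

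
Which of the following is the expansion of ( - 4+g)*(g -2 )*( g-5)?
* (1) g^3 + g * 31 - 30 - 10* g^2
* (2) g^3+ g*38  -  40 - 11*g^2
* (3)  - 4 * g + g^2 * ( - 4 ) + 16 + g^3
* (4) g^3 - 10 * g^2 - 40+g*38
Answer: 2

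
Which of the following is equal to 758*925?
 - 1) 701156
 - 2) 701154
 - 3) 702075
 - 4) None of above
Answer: 4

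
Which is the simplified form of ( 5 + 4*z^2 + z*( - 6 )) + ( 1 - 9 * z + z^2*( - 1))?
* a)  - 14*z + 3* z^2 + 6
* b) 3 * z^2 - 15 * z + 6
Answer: b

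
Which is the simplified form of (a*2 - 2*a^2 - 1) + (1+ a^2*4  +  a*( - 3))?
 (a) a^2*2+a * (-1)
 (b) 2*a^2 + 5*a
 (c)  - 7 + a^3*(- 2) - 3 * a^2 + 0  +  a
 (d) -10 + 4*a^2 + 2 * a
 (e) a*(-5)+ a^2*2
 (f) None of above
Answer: a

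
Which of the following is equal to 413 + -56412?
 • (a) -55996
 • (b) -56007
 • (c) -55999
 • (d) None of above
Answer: c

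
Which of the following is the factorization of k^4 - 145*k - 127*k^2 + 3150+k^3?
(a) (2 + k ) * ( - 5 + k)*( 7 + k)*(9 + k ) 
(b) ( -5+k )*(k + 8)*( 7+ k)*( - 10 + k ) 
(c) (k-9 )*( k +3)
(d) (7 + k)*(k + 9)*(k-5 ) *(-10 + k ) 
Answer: d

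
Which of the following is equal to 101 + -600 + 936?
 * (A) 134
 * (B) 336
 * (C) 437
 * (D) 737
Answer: C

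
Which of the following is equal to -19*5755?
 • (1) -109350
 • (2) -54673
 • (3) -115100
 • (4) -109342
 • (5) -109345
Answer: 5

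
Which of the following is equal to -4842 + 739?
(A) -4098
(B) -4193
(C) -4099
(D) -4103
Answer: D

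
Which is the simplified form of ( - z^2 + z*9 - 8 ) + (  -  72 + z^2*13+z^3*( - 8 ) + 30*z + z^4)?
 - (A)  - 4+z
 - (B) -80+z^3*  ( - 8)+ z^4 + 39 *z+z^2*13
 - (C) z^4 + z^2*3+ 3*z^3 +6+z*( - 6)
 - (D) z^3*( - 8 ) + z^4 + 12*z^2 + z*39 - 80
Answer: D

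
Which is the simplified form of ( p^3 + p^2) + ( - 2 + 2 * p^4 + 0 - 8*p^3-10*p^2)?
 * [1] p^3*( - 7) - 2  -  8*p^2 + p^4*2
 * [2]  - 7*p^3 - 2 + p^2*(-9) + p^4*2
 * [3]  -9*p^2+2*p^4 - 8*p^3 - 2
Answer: 2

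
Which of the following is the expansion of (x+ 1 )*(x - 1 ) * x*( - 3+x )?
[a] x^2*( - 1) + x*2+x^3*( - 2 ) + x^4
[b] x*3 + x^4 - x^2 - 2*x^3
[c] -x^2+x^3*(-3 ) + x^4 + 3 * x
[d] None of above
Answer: c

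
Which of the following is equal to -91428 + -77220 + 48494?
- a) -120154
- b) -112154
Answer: a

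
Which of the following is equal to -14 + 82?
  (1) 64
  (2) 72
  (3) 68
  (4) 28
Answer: 3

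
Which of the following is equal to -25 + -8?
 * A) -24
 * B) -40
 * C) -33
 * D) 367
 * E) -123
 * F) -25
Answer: C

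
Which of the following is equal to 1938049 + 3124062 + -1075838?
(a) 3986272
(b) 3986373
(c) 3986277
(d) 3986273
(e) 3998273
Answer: d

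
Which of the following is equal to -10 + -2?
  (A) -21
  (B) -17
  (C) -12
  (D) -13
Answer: C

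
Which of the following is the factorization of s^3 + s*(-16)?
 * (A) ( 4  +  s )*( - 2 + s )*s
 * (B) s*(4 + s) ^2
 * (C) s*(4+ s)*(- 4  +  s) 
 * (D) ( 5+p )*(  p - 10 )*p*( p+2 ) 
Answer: C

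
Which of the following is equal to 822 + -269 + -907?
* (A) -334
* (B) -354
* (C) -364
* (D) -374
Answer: B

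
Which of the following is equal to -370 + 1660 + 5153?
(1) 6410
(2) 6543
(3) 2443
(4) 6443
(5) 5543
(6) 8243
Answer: 4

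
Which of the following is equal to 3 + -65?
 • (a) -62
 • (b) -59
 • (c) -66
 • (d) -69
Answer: a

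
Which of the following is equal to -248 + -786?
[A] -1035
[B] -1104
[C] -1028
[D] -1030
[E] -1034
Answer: E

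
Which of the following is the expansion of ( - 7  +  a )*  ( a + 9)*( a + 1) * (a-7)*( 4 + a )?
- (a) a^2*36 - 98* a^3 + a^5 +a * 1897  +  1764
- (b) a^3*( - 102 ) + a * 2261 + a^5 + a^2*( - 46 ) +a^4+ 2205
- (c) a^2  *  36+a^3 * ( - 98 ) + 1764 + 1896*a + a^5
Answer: a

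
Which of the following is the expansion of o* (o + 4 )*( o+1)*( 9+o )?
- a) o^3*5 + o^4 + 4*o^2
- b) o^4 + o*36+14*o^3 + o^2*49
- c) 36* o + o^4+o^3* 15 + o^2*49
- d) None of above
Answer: b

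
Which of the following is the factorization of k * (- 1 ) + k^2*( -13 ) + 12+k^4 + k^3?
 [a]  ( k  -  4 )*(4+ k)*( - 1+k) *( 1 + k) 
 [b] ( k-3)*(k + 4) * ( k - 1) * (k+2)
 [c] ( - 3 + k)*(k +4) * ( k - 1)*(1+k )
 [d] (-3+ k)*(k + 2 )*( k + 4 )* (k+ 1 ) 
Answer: c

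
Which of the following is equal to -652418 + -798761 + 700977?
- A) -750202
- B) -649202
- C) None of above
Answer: A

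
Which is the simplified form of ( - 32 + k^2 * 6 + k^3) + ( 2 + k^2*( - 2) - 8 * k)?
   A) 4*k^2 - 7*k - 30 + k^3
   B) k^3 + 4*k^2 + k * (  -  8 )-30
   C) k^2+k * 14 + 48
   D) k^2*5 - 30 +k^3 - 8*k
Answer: B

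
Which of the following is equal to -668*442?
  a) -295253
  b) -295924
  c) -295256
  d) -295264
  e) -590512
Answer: c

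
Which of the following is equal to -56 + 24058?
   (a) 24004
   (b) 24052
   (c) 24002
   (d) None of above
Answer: c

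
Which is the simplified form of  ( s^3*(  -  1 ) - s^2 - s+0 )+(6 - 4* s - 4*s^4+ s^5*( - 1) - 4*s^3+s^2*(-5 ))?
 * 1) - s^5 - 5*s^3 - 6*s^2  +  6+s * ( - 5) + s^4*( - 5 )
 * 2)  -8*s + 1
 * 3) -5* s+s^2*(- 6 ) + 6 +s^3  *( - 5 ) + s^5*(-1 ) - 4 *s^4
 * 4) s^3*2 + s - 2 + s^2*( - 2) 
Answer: 3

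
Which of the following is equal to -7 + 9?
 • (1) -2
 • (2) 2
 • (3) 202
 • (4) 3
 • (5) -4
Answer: 2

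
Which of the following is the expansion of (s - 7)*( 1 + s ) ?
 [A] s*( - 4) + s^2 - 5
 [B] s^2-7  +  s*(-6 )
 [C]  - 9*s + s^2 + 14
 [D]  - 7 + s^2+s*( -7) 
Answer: B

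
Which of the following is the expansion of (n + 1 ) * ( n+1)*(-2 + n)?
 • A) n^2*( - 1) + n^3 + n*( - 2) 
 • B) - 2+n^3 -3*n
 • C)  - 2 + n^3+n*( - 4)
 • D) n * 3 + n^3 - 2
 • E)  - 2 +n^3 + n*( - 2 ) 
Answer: B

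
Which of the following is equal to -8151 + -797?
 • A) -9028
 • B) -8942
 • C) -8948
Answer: C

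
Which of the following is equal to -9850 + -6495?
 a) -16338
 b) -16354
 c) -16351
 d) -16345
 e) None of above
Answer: d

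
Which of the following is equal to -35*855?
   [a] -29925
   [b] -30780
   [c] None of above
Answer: a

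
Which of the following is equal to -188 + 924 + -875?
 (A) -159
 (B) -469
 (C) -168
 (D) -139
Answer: D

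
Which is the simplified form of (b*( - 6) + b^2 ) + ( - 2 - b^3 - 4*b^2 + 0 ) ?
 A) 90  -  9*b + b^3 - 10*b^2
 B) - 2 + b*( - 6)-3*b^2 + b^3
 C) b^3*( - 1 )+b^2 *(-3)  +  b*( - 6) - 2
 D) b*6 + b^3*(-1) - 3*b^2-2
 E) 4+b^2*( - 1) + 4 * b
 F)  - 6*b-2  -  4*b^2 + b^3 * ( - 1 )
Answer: C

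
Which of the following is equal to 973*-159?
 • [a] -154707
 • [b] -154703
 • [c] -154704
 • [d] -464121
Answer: a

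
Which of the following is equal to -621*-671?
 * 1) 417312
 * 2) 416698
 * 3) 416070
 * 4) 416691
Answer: 4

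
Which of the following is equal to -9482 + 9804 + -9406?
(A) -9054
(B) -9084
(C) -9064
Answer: B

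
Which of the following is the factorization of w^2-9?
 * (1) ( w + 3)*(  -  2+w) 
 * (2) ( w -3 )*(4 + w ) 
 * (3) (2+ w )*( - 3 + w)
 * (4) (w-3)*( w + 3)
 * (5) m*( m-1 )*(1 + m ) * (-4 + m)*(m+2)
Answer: 4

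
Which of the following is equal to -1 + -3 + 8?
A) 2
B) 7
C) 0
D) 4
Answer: D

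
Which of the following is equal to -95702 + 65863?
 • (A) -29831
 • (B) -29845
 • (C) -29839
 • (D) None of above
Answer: C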